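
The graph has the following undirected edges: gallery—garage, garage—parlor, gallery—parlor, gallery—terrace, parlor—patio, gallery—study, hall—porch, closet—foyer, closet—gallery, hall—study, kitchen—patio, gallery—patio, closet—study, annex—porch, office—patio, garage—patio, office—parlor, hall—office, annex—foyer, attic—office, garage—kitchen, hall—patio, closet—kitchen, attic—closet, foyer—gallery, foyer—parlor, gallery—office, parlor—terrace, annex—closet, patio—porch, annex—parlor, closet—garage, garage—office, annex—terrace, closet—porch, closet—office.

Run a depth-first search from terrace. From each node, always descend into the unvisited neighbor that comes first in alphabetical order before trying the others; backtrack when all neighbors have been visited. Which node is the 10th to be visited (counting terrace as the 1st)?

kitchen

Visit terrace
terrace → annex
annex → closet
closet → attic
attic → office
office → gallery
gallery → foyer
foyer → parlor
parlor → garage
garage → kitchen
kitchen → patio
patio → hall
hall → porch
hall → study

Visit order: terrace, annex, closet, attic, office, gallery, foyer, parlor, garage, kitchen, patio, hall, porch, study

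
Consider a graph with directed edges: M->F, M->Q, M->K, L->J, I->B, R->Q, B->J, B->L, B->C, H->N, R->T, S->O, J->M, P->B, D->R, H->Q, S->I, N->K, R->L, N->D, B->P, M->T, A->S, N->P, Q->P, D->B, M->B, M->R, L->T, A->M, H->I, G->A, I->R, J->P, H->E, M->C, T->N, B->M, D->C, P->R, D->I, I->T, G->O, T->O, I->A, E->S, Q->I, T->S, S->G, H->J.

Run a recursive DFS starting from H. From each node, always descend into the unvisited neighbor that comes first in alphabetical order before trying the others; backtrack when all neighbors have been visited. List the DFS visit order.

H → E → S → G → A → M → B → C → J → P → R → L → T → N → D → I → K → O → Q → F

Visit H
H → E
E → S
S → G
G → A
A → M
M → B
B → C
B → J
J → P
P → R
R → L
L → T
T → N
N → D
D → I
N → K
T → O
R → Q
M → F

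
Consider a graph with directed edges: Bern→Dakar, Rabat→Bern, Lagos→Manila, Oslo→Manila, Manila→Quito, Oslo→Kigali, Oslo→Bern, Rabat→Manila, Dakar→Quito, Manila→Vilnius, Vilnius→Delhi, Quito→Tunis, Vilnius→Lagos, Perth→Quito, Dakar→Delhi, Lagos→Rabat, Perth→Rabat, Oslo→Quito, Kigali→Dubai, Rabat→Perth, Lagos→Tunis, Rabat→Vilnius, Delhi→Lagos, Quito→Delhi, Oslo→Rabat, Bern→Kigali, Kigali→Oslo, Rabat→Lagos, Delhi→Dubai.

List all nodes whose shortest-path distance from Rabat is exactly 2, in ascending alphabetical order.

Level 0: Rabat
Level 1: Bern, Lagos, Manila, Perth, Vilnius
Level 2: Dakar, Delhi, Kigali, Quito, Tunis
Level 3: Dubai, Oslo

Dakar, Delhi, Kigali, Quito, Tunis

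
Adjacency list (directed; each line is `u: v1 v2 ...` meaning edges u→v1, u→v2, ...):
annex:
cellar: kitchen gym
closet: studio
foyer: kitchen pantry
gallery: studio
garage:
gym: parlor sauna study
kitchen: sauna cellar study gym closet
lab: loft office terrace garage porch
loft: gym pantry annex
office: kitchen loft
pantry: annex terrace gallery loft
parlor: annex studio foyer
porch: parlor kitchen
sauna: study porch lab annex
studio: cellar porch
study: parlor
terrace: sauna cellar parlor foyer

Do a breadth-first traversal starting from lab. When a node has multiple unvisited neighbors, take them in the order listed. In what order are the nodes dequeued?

lab → loft → office → terrace → garage → porch → gym → pantry → annex → kitchen → sauna → cellar → parlor → foyer → study → gallery → closet → studio

Visit lab; enqueue loft, office, terrace, garage, porch → queue [loft, office, terrace, garage, porch]
Visit loft; enqueue gym, pantry, annex → queue [office, terrace, garage, porch, gym, pantry, annex]
Visit office; enqueue kitchen → queue [terrace, garage, porch, gym, pantry, annex, kitchen]
Visit terrace; enqueue sauna, cellar, parlor, foyer → queue [garage, porch, gym, pantry, annex, kitchen, sauna, cellar, parlor, foyer]
Visit garage → queue [porch, gym, pantry, annex, kitchen, sauna, cellar, parlor, foyer]
Visit porch → queue [gym, pantry, annex, kitchen, sauna, cellar, parlor, foyer]
Visit gym; enqueue study → queue [pantry, annex, kitchen, sauna, cellar, parlor, foyer, study]
Visit pantry; enqueue gallery → queue [annex, kitchen, sauna, cellar, parlor, foyer, study, gallery]
Visit annex → queue [kitchen, sauna, cellar, parlor, foyer, study, gallery]
Visit kitchen; enqueue closet → queue [sauna, cellar, parlor, foyer, study, gallery, closet]
Visit sauna → queue [cellar, parlor, foyer, study, gallery, closet]
Visit cellar → queue [parlor, foyer, study, gallery, closet]
Visit parlor; enqueue studio → queue [foyer, study, gallery, closet, studio]
Visit foyer → queue [study, gallery, closet, studio]
Visit study → queue [gallery, closet, studio]
Visit gallery → queue [closet, studio]
Visit closet → queue [studio]
Visit studio → queue []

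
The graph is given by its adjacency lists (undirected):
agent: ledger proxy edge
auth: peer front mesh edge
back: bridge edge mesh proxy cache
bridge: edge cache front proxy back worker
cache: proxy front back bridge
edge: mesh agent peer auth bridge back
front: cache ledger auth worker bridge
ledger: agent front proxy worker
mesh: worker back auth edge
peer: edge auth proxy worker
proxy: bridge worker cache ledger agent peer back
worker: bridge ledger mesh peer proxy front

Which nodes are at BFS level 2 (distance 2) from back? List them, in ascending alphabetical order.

Level 0: back
Level 1: bridge, cache, edge, mesh, proxy
Level 2: agent, auth, front, ledger, peer, worker

agent, auth, front, ledger, peer, worker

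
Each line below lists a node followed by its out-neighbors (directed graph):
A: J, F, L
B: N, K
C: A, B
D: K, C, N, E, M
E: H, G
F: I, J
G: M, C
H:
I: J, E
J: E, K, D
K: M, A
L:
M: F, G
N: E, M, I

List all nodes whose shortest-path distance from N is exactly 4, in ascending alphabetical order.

A, B

Level 0: N
Level 1: E, I, M
Level 2: F, G, H, J
Level 3: C, D, K
Level 4: A, B
Level 5: L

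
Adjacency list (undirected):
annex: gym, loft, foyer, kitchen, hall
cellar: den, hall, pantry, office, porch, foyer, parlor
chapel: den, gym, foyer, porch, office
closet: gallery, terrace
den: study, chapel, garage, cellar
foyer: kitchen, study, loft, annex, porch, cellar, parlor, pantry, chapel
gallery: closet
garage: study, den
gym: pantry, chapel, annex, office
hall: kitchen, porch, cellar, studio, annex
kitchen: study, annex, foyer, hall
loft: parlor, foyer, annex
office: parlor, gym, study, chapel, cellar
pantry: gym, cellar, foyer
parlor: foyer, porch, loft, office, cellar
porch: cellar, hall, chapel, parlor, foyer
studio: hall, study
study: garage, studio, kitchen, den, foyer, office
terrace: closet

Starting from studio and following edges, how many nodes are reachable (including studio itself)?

16

BFS from studio visits: studio, study, hall, office, kitchen, garage, foyer, den, porch, cellar, annex, parlor, gym, chapel, pantry, loft
Reachable nodes: 16 of 19 total.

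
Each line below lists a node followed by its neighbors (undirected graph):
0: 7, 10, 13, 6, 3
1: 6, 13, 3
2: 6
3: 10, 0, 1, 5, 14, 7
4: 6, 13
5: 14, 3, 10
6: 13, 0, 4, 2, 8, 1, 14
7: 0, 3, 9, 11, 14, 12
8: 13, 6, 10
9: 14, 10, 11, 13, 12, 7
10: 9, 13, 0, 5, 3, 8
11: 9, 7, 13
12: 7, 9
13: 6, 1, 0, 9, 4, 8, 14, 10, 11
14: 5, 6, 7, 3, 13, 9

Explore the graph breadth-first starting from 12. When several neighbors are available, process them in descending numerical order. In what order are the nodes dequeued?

12 → 9 → 7 → 14 → 13 → 11 → 10 → 3 → 0 → 6 → 5 → 8 → 4 → 1 → 2

Visit 12; enqueue 9, 7 → queue [9, 7]
Visit 9; enqueue 14, 13, 11, 10 → queue [7, 14, 13, 11, 10]
Visit 7; enqueue 3, 0 → queue [14, 13, 11, 10, 3, 0]
Visit 14; enqueue 6, 5 → queue [13, 11, 10, 3, 0, 6, 5]
Visit 13; enqueue 8, 4, 1 → queue [11, 10, 3, 0, 6, 5, 8, 4, 1]
Visit 11 → queue [10, 3, 0, 6, 5, 8, 4, 1]
Visit 10 → queue [3, 0, 6, 5, 8, 4, 1]
Visit 3 → queue [0, 6, 5, 8, 4, 1]
Visit 0 → queue [6, 5, 8, 4, 1]
Visit 6; enqueue 2 → queue [5, 8, 4, 1, 2]
Visit 5 → queue [8, 4, 1, 2]
Visit 8 → queue [4, 1, 2]
Visit 4 → queue [1, 2]
Visit 1 → queue [2]
Visit 2 → queue []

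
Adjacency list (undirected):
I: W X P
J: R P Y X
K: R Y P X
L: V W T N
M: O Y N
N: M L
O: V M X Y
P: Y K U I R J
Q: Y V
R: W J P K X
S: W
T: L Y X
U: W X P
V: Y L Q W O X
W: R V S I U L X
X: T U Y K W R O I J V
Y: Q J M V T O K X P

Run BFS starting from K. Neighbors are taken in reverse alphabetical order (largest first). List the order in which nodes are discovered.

K → Y → X → R → P → V → T → Q → O → M → J → W → U → I → L → N → S

Visit K; enqueue Y, X, R, P → queue [Y, X, R, P]
Visit Y; enqueue V, T, Q, O, M, J → queue [X, R, P, V, T, Q, O, M, J]
Visit X; enqueue W, U, I → queue [R, P, V, T, Q, O, M, J, W, U, I]
Visit R → queue [P, V, T, Q, O, M, J, W, U, I]
Visit P → queue [V, T, Q, O, M, J, W, U, I]
Visit V; enqueue L → queue [T, Q, O, M, J, W, U, I, L]
Visit T → queue [Q, O, M, J, W, U, I, L]
Visit Q → queue [O, M, J, W, U, I, L]
Visit O → queue [M, J, W, U, I, L]
Visit M; enqueue N → queue [J, W, U, I, L, N]
Visit J → queue [W, U, I, L, N]
Visit W; enqueue S → queue [U, I, L, N, S]
Visit U → queue [I, L, N, S]
Visit I → queue [L, N, S]
Visit L → queue [N, S]
Visit N → queue [S]
Visit S → queue []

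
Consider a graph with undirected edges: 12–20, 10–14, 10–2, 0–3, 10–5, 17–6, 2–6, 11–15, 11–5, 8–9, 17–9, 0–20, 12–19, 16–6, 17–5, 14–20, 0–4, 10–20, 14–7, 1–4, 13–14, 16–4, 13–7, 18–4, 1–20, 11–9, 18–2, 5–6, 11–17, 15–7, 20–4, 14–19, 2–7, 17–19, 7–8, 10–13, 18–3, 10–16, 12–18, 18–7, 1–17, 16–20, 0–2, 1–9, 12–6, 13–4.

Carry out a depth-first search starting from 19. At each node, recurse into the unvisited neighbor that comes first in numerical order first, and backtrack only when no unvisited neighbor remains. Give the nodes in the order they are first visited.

Visit 19
19 → 12
12 → 6
6 → 2
2 → 0
0 → 3
3 → 18
18 → 4
4 → 1
1 → 9
9 → 8
8 → 7
7 → 13
13 → 10
10 → 5
5 → 11
11 → 15
11 → 17
10 → 14
14 → 20
20 → 16

19 -> 12 -> 6 -> 2 -> 0 -> 3 -> 18 -> 4 -> 1 -> 9 -> 8 -> 7 -> 13 -> 10 -> 5 -> 11 -> 15 -> 17 -> 14 -> 20 -> 16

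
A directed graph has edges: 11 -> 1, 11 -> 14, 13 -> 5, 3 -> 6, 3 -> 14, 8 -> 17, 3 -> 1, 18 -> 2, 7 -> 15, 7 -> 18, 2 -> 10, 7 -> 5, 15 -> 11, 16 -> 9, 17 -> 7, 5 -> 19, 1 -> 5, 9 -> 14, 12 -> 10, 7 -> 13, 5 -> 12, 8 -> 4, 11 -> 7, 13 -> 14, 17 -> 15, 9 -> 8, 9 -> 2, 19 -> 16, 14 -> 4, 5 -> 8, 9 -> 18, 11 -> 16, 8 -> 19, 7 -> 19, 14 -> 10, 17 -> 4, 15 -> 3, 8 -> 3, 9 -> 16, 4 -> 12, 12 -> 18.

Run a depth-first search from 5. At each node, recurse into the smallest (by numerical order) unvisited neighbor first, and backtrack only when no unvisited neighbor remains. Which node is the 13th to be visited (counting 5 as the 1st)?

7

Visit 5
5 → 8
8 → 3
3 → 1
3 → 6
3 → 14
14 → 4
4 → 12
12 → 10
12 → 18
18 → 2
8 → 17
17 → 7
7 → 13
7 → 15
15 → 11
11 → 16
16 → 9
7 → 19

Visit order: 5, 8, 3, 1, 6, 14, 4, 12, 10, 18, 2, 17, 7, 13, 15, 11, 16, 9, 19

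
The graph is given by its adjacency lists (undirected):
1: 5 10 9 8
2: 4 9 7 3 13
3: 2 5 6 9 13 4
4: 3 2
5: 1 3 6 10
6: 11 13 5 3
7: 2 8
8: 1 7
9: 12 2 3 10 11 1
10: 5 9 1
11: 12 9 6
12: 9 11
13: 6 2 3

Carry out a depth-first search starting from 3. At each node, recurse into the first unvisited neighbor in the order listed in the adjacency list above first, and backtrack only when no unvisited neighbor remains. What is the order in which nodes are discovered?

Visit 3
3 → 2
2 → 4
2 → 9
9 → 12
12 → 11
11 → 6
6 → 13
6 → 5
5 → 1
1 → 10
1 → 8
8 → 7

3 2 4 9 12 11 6 13 5 1 10 8 7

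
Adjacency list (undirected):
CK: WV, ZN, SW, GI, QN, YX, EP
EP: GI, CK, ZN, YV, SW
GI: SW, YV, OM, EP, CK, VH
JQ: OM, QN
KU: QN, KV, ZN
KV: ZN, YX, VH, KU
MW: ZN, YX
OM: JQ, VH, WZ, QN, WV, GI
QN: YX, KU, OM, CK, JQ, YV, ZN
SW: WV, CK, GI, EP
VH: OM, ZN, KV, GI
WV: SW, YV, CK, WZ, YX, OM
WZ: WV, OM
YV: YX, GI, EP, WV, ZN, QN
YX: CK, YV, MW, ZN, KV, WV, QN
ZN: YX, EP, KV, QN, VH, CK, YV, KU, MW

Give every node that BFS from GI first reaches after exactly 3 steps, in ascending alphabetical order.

Level 0: GI
Level 1: CK, EP, OM, SW, VH, YV
Level 2: JQ, KV, QN, WV, WZ, YX, ZN
Level 3: KU, MW

KU, MW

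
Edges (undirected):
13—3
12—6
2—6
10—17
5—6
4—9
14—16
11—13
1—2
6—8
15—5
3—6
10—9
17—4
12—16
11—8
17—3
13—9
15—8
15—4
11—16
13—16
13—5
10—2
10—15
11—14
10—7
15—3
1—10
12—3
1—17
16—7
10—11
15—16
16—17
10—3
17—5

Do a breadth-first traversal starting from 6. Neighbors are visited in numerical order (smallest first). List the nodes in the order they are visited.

6 → 2 → 3 → 5 → 8 → 12 → 1 → 10 → 13 → 15 → 17 → 11 → 16 → 7 → 9 → 4 → 14

Visit 6; enqueue 2, 3, 5, 8, 12 → queue [2, 3, 5, 8, 12]
Visit 2; enqueue 1, 10 → queue [3, 5, 8, 12, 1, 10]
Visit 3; enqueue 13, 15, 17 → queue [5, 8, 12, 1, 10, 13, 15, 17]
Visit 5 → queue [8, 12, 1, 10, 13, 15, 17]
Visit 8; enqueue 11 → queue [12, 1, 10, 13, 15, 17, 11]
Visit 12; enqueue 16 → queue [1, 10, 13, 15, 17, 11, 16]
Visit 1 → queue [10, 13, 15, 17, 11, 16]
Visit 10; enqueue 7, 9 → queue [13, 15, 17, 11, 16, 7, 9]
Visit 13 → queue [15, 17, 11, 16, 7, 9]
Visit 15; enqueue 4 → queue [17, 11, 16, 7, 9, 4]
Visit 17 → queue [11, 16, 7, 9, 4]
Visit 11; enqueue 14 → queue [16, 7, 9, 4, 14]
Visit 16 → queue [7, 9, 4, 14]
Visit 7 → queue [9, 4, 14]
Visit 9 → queue [4, 14]
Visit 4 → queue [14]
Visit 14 → queue []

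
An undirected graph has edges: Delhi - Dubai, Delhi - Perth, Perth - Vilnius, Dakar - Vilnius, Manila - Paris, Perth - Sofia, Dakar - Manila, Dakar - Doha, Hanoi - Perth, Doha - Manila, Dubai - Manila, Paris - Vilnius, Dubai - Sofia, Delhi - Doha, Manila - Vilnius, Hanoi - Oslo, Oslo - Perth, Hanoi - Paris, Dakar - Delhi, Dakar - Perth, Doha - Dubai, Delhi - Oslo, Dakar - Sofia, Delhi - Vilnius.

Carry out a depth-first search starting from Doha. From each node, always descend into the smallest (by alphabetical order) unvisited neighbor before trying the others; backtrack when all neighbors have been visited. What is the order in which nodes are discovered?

Doha → Dakar → Delhi → Dubai → Manila → Paris → Hanoi → Oslo → Perth → Sofia → Vilnius

Visit Doha
Doha → Dakar
Dakar → Delhi
Delhi → Dubai
Dubai → Manila
Manila → Paris
Paris → Hanoi
Hanoi → Oslo
Oslo → Perth
Perth → Sofia
Perth → Vilnius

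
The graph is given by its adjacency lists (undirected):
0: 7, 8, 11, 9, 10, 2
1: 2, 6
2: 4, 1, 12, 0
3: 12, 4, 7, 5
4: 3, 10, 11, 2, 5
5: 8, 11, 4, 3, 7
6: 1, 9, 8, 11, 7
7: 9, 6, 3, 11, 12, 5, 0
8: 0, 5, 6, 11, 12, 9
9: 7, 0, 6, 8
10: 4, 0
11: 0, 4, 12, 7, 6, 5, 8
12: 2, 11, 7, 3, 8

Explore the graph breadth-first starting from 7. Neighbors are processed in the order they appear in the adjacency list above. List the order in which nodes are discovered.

7 9 6 3 11 12 5 0 8 1 4 2 10

Visit 7; enqueue 9, 6, 3, 11, 12, 5, 0 → queue [9, 6, 3, 11, 12, 5, 0]
Visit 9; enqueue 8 → queue [6, 3, 11, 12, 5, 0, 8]
Visit 6; enqueue 1 → queue [3, 11, 12, 5, 0, 8, 1]
Visit 3; enqueue 4 → queue [11, 12, 5, 0, 8, 1, 4]
Visit 11 → queue [12, 5, 0, 8, 1, 4]
Visit 12; enqueue 2 → queue [5, 0, 8, 1, 4, 2]
Visit 5 → queue [0, 8, 1, 4, 2]
Visit 0; enqueue 10 → queue [8, 1, 4, 2, 10]
Visit 8 → queue [1, 4, 2, 10]
Visit 1 → queue [4, 2, 10]
Visit 4 → queue [2, 10]
Visit 2 → queue [10]
Visit 10 → queue []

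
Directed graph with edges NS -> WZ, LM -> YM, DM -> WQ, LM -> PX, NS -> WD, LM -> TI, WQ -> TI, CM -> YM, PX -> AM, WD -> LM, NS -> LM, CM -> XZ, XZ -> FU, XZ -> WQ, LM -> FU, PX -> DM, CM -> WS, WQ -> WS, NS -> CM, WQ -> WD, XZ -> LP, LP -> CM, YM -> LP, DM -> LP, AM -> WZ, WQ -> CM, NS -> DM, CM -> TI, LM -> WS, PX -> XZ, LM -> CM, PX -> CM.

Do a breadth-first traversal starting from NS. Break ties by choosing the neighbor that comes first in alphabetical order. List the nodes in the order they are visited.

Visit NS; enqueue CM, DM, LM, WD, WZ → queue [CM, DM, LM, WD, WZ]
Visit CM; enqueue TI, WS, XZ, YM → queue [DM, LM, WD, WZ, TI, WS, XZ, YM]
Visit DM; enqueue LP, WQ → queue [LM, WD, WZ, TI, WS, XZ, YM, LP, WQ]
Visit LM; enqueue FU, PX → queue [WD, WZ, TI, WS, XZ, YM, LP, WQ, FU, PX]
Visit WD → queue [WZ, TI, WS, XZ, YM, LP, WQ, FU, PX]
Visit WZ → queue [TI, WS, XZ, YM, LP, WQ, FU, PX]
Visit TI → queue [WS, XZ, YM, LP, WQ, FU, PX]
Visit WS → queue [XZ, YM, LP, WQ, FU, PX]
Visit XZ → queue [YM, LP, WQ, FU, PX]
Visit YM → queue [LP, WQ, FU, PX]
Visit LP → queue [WQ, FU, PX]
Visit WQ → queue [FU, PX]
Visit FU → queue [PX]
Visit PX; enqueue AM → queue [AM]
Visit AM → queue []

NS, CM, DM, LM, WD, WZ, TI, WS, XZ, YM, LP, WQ, FU, PX, AM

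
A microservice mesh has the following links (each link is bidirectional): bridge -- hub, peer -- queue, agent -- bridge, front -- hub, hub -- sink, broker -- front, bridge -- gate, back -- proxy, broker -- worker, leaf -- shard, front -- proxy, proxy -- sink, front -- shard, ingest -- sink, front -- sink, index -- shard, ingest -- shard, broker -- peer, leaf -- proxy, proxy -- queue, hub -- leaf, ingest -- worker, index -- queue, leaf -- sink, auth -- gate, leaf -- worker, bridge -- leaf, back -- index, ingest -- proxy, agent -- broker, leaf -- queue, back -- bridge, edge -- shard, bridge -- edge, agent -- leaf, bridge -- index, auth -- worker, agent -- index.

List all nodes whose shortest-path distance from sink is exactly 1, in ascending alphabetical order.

front, hub, ingest, leaf, proxy

Level 0: sink
Level 1: front, hub, ingest, leaf, proxy
Level 2: agent, back, bridge, broker, queue, shard, worker
Level 3: auth, edge, gate, index, peer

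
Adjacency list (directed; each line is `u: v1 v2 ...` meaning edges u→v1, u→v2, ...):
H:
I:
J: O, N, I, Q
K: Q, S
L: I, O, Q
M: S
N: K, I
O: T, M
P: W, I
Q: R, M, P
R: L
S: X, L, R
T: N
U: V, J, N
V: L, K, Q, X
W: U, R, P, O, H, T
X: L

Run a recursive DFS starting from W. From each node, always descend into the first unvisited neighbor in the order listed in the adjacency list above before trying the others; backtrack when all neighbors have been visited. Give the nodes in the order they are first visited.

Visit W
W → U
U → V
V → L
L → I
L → O
O → T
T → N
N → K
K → Q
Q → R
Q → M
M → S
S → X
Q → P
U → J
W → H

W -> U -> V -> L -> I -> O -> T -> N -> K -> Q -> R -> M -> S -> X -> P -> J -> H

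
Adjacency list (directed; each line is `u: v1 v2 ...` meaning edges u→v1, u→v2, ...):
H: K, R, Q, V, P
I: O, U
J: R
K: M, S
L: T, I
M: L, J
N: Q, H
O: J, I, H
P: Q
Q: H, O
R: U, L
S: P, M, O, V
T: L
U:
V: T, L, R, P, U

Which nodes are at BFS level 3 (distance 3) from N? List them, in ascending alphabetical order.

I, J, L, M, S, T, U

Level 0: N
Level 1: H, Q
Level 2: K, O, P, R, V
Level 3: I, J, L, M, S, T, U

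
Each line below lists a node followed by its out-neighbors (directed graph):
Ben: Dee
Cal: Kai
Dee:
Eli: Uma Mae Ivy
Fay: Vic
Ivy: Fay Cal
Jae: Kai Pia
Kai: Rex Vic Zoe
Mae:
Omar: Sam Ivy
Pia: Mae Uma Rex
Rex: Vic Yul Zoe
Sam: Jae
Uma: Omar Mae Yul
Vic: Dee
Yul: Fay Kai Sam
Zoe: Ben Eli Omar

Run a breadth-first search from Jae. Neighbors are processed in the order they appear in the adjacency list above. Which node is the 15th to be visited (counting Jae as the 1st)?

Sam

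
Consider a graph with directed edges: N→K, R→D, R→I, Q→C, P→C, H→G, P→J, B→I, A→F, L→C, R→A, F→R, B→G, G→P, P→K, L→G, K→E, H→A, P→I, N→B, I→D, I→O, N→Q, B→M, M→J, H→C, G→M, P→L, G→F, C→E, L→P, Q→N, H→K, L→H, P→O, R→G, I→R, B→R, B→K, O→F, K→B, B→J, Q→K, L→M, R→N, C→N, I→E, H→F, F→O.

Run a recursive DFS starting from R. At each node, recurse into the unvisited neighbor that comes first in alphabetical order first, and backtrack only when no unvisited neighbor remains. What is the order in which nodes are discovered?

R, A, F, O, D, G, M, J, P, C, E, N, B, I, K, Q, L, H

Visit R
R → A
A → F
F → O
R → D
R → G
G → M
M → J
G → P
P → C
C → E
C → N
N → B
B → I
B → K
N → Q
P → L
L → H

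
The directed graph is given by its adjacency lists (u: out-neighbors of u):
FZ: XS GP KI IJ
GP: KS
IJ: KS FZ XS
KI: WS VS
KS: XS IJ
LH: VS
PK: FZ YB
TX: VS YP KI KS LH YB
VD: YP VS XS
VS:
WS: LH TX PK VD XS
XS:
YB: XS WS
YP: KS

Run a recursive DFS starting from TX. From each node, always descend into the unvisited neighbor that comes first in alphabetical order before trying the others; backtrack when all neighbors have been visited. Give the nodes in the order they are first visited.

Visit TX
TX → KI
KI → VS
KI → WS
WS → LH
WS → PK
PK → FZ
FZ → GP
GP → KS
KS → IJ
IJ → XS
PK → YB
WS → VD
VD → YP

TX, KI, VS, WS, LH, PK, FZ, GP, KS, IJ, XS, YB, VD, YP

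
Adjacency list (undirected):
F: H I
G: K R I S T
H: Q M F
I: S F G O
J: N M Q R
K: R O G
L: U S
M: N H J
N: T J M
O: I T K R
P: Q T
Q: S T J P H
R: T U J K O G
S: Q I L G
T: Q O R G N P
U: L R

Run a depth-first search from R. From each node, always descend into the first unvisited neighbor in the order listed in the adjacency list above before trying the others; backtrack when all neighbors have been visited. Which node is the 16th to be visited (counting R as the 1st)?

Visit R
R → T
T → Q
Q → S
S → I
I → F
F → H
H → M
M → N
N → J
I → G
G → K
K → O
S → L
L → U
Q → P

Visit order: R, T, Q, S, I, F, H, M, N, J, G, K, O, L, U, P

P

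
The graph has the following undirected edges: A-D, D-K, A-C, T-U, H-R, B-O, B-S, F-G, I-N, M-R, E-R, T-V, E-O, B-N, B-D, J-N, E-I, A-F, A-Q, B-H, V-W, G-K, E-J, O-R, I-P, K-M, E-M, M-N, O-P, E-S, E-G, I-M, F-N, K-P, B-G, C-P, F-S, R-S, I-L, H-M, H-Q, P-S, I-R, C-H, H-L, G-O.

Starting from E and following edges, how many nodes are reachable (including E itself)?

19

BFS from E visits: E, G, I, J, M, O, R, S, B, F, K, L, N, P, H, D, A, C, Q
Reachable nodes: 19 of 23 total.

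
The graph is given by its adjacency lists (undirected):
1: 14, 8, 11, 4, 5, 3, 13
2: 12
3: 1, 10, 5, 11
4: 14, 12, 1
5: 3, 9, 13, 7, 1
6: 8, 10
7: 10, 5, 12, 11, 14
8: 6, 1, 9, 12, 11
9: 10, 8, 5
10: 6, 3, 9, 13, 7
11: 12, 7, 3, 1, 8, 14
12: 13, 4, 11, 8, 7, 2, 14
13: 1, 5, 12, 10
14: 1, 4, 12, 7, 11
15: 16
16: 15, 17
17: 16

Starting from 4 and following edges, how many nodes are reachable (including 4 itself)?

BFS from 4 visits: 4, 14, 12, 1, 7, 11, 13, 8, 2, 5, 3, 10, 6, 9
Reachable nodes: 14 of 17 total.

14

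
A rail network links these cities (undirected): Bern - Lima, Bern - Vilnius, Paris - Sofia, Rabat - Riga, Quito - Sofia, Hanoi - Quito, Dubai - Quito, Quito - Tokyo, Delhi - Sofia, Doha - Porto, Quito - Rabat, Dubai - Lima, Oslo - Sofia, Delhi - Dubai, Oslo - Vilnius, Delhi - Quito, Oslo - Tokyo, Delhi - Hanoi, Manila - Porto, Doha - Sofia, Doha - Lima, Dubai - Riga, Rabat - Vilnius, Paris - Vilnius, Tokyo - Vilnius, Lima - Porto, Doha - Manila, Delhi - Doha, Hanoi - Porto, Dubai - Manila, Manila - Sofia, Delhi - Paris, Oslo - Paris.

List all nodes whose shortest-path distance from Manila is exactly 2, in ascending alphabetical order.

Delhi, Hanoi, Lima, Oslo, Paris, Quito, Riga

Level 0: Manila
Level 1: Doha, Dubai, Porto, Sofia
Level 2: Delhi, Hanoi, Lima, Oslo, Paris, Quito, Riga
Level 3: Bern, Rabat, Tokyo, Vilnius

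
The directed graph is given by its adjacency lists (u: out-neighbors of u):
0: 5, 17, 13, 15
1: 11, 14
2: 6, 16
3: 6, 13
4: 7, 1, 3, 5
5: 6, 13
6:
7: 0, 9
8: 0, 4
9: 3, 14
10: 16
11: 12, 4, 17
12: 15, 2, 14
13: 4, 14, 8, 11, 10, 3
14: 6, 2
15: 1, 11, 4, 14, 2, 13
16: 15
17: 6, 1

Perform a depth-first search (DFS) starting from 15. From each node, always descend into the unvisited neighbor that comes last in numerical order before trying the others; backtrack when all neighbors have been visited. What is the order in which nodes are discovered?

Visit 15
15 → 14
14 → 6
14 → 2
2 → 16
15 → 13
13 → 11
11 → 17
17 → 1
11 → 12
11 → 4
4 → 7
7 → 9
9 → 3
7 → 0
0 → 5
13 → 10
13 → 8

15 -> 14 -> 6 -> 2 -> 16 -> 13 -> 11 -> 17 -> 1 -> 12 -> 4 -> 7 -> 9 -> 3 -> 0 -> 5 -> 10 -> 8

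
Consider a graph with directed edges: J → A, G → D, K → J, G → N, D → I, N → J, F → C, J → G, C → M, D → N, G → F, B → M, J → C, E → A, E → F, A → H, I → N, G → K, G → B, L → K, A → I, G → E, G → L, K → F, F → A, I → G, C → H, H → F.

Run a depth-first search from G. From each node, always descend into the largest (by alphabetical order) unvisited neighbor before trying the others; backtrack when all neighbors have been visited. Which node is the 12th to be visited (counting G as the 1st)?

E

Visit G
G → N
N → J
J → C
C → M
C → H
H → F
F → A
A → I
G → L
L → K
G → E
G → D
G → B

Visit order: G, N, J, C, M, H, F, A, I, L, K, E, D, B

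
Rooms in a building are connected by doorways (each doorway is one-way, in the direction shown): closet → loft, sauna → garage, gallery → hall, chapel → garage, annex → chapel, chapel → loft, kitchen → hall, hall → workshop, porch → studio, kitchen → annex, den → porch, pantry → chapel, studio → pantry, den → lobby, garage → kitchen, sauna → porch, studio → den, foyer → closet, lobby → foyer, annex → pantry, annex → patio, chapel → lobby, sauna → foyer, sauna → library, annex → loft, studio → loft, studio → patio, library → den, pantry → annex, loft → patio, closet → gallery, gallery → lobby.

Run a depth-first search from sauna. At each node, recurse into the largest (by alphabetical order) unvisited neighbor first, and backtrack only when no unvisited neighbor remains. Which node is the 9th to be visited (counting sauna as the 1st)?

foyer

Visit sauna
sauna → porch
porch → studio
studio → patio
studio → pantry
pantry → chapel
chapel → loft
chapel → lobby
lobby → foyer
foyer → closet
closet → gallery
gallery → hall
hall → workshop
chapel → garage
garage → kitchen
kitchen → annex
studio → den
sauna → library

Visit order: sauna, porch, studio, patio, pantry, chapel, loft, lobby, foyer, closet, gallery, hall, workshop, garage, kitchen, annex, den, library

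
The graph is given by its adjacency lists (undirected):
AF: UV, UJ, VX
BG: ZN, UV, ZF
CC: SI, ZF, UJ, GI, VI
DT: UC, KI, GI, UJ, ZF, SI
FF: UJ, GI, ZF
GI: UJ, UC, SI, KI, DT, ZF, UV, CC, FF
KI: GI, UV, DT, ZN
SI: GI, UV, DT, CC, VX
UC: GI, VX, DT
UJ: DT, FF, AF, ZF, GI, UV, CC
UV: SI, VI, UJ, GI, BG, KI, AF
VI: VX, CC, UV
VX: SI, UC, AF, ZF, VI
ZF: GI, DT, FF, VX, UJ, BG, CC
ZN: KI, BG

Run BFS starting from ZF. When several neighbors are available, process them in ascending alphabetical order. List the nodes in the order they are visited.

ZF → BG → CC → DT → FF → GI → UJ → VX → UV → ZN → SI → VI → KI → UC → AF

Visit ZF; enqueue BG, CC, DT, FF, GI, UJ, VX → queue [BG, CC, DT, FF, GI, UJ, VX]
Visit BG; enqueue UV, ZN → queue [CC, DT, FF, GI, UJ, VX, UV, ZN]
Visit CC; enqueue SI, VI → queue [DT, FF, GI, UJ, VX, UV, ZN, SI, VI]
Visit DT; enqueue KI, UC → queue [FF, GI, UJ, VX, UV, ZN, SI, VI, KI, UC]
Visit FF → queue [GI, UJ, VX, UV, ZN, SI, VI, KI, UC]
Visit GI → queue [UJ, VX, UV, ZN, SI, VI, KI, UC]
Visit UJ; enqueue AF → queue [VX, UV, ZN, SI, VI, KI, UC, AF]
Visit VX → queue [UV, ZN, SI, VI, KI, UC, AF]
Visit UV → queue [ZN, SI, VI, KI, UC, AF]
Visit ZN → queue [SI, VI, KI, UC, AF]
Visit SI → queue [VI, KI, UC, AF]
Visit VI → queue [KI, UC, AF]
Visit KI → queue [UC, AF]
Visit UC → queue [AF]
Visit AF → queue []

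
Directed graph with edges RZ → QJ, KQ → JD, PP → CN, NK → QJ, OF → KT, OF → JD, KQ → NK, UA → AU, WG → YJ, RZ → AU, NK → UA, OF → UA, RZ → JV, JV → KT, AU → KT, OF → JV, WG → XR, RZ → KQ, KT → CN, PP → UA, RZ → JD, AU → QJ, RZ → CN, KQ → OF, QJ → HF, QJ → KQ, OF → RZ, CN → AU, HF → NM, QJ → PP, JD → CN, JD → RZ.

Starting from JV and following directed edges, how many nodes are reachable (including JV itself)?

14

BFS from JV visits: JV, KT, CN, AU, QJ, PP, KQ, HF, UA, OF, NK, JD, NM, RZ
Reachable nodes: 14 of 17 total.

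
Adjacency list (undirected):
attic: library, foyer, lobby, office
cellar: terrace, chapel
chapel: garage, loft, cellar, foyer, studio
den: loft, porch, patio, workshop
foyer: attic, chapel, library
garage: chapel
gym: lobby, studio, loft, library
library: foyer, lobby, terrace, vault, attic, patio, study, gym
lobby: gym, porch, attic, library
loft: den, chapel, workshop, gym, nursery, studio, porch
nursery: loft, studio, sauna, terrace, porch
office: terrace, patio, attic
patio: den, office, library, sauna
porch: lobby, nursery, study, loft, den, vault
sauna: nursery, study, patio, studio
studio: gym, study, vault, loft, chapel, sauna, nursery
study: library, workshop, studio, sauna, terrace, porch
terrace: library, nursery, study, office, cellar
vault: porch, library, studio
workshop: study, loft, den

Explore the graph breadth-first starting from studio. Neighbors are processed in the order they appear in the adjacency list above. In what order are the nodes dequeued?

Visit studio; enqueue gym, study, vault, loft, chapel, sauna, nursery → queue [gym, study, vault, loft, chapel, sauna, nursery]
Visit gym; enqueue lobby, library → queue [study, vault, loft, chapel, sauna, nursery, lobby, library]
Visit study; enqueue workshop, terrace, porch → queue [vault, loft, chapel, sauna, nursery, lobby, library, workshop, terrace, porch]
Visit vault → queue [loft, chapel, sauna, nursery, lobby, library, workshop, terrace, porch]
Visit loft; enqueue den → queue [chapel, sauna, nursery, lobby, library, workshop, terrace, porch, den]
Visit chapel; enqueue garage, cellar, foyer → queue [sauna, nursery, lobby, library, workshop, terrace, porch, den, garage, cellar, foyer]
Visit sauna; enqueue patio → queue [nursery, lobby, library, workshop, terrace, porch, den, garage, cellar, foyer, patio]
Visit nursery → queue [lobby, library, workshop, terrace, porch, den, garage, cellar, foyer, patio]
Visit lobby; enqueue attic → queue [library, workshop, terrace, porch, den, garage, cellar, foyer, patio, attic]
Visit library → queue [workshop, terrace, porch, den, garage, cellar, foyer, patio, attic]
Visit workshop → queue [terrace, porch, den, garage, cellar, foyer, patio, attic]
Visit terrace; enqueue office → queue [porch, den, garage, cellar, foyer, patio, attic, office]
Visit porch → queue [den, garage, cellar, foyer, patio, attic, office]
Visit den → queue [garage, cellar, foyer, patio, attic, office]
Visit garage → queue [cellar, foyer, patio, attic, office]
Visit cellar → queue [foyer, patio, attic, office]
Visit foyer → queue [patio, attic, office]
Visit patio → queue [attic, office]
Visit attic → queue [office]
Visit office → queue []

studio → gym → study → vault → loft → chapel → sauna → nursery → lobby → library → workshop → terrace → porch → den → garage → cellar → foyer → patio → attic → office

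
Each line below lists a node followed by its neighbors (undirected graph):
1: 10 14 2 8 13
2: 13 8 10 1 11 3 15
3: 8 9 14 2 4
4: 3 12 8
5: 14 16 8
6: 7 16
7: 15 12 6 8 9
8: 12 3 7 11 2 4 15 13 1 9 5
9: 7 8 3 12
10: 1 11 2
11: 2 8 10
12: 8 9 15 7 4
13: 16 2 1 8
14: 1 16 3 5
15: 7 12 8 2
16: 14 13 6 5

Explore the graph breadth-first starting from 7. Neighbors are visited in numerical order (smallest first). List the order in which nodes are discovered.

7 6 8 9 12 15 16 1 2 3 4 5 11 13 14 10

Visit 7; enqueue 6, 8, 9, 12, 15 → queue [6, 8, 9, 12, 15]
Visit 6; enqueue 16 → queue [8, 9, 12, 15, 16]
Visit 8; enqueue 1, 2, 3, 4, 5, 11, 13 → queue [9, 12, 15, 16, 1, 2, 3, 4, 5, 11, 13]
Visit 9 → queue [12, 15, 16, 1, 2, 3, 4, 5, 11, 13]
Visit 12 → queue [15, 16, 1, 2, 3, 4, 5, 11, 13]
Visit 15 → queue [16, 1, 2, 3, 4, 5, 11, 13]
Visit 16; enqueue 14 → queue [1, 2, 3, 4, 5, 11, 13, 14]
Visit 1; enqueue 10 → queue [2, 3, 4, 5, 11, 13, 14, 10]
Visit 2 → queue [3, 4, 5, 11, 13, 14, 10]
Visit 3 → queue [4, 5, 11, 13, 14, 10]
Visit 4 → queue [5, 11, 13, 14, 10]
Visit 5 → queue [11, 13, 14, 10]
Visit 11 → queue [13, 14, 10]
Visit 13 → queue [14, 10]
Visit 14 → queue [10]
Visit 10 → queue []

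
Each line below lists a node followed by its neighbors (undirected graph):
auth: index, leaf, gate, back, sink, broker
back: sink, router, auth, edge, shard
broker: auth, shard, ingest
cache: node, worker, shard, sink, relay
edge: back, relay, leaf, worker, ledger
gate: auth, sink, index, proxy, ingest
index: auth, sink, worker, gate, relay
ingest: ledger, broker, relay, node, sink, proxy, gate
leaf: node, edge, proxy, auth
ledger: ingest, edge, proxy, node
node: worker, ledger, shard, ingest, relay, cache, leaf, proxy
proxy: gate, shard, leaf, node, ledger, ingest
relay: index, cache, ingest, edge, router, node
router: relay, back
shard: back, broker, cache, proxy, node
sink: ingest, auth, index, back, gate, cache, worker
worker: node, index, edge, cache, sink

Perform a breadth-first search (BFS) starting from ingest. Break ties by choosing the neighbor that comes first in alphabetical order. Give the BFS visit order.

ingest, broker, gate, ledger, node, proxy, relay, sink, auth, shard, index, edge, cache, leaf, worker, router, back

Visit ingest; enqueue broker, gate, ledger, node, proxy, relay, sink → queue [broker, gate, ledger, node, proxy, relay, sink]
Visit broker; enqueue auth, shard → queue [gate, ledger, node, proxy, relay, sink, auth, shard]
Visit gate; enqueue index → queue [ledger, node, proxy, relay, sink, auth, shard, index]
Visit ledger; enqueue edge → queue [node, proxy, relay, sink, auth, shard, index, edge]
Visit node; enqueue cache, leaf, worker → queue [proxy, relay, sink, auth, shard, index, edge, cache, leaf, worker]
Visit proxy → queue [relay, sink, auth, shard, index, edge, cache, leaf, worker]
Visit relay; enqueue router → queue [sink, auth, shard, index, edge, cache, leaf, worker, router]
Visit sink; enqueue back → queue [auth, shard, index, edge, cache, leaf, worker, router, back]
Visit auth → queue [shard, index, edge, cache, leaf, worker, router, back]
Visit shard → queue [index, edge, cache, leaf, worker, router, back]
Visit index → queue [edge, cache, leaf, worker, router, back]
Visit edge → queue [cache, leaf, worker, router, back]
Visit cache → queue [leaf, worker, router, back]
Visit leaf → queue [worker, router, back]
Visit worker → queue [router, back]
Visit router → queue [back]
Visit back → queue []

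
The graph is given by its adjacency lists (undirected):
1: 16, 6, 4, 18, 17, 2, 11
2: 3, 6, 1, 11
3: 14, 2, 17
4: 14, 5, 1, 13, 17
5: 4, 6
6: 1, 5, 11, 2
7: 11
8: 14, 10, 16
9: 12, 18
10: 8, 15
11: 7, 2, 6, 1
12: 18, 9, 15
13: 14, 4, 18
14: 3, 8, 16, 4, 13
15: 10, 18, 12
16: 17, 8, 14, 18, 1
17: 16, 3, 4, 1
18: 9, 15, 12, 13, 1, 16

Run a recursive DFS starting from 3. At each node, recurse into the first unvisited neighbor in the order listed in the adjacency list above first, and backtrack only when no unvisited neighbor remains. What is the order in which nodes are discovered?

3 → 14 → 8 → 10 → 15 → 18 → 9 → 12 → 13 → 4 → 5 → 6 → 1 → 16 → 17 → 2 → 11 → 7

Visit 3
3 → 14
14 → 8
8 → 10
10 → 15
15 → 18
18 → 9
9 → 12
18 → 13
13 → 4
4 → 5
5 → 6
6 → 1
1 → 16
16 → 17
1 → 2
2 → 11
11 → 7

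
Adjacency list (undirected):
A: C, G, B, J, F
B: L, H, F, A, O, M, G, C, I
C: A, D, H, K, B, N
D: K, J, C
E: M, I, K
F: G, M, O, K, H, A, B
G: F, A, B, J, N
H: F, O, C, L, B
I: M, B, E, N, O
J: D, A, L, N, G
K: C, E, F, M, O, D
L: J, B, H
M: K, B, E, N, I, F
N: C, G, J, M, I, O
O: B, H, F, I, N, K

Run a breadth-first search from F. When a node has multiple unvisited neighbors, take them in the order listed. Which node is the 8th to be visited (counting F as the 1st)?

B

Visit F; enqueue G, M, O, K, H, A, B → queue [G, M, O, K, H, A, B]
Visit G; enqueue J, N → queue [M, O, K, H, A, B, J, N]
Visit M; enqueue E, I → queue [O, K, H, A, B, J, N, E, I]
Visit O → queue [K, H, A, B, J, N, E, I]
Visit K; enqueue C, D → queue [H, A, B, J, N, E, I, C, D]
Visit H; enqueue L → queue [A, B, J, N, E, I, C, D, L]
Visit A → queue [B, J, N, E, I, C, D, L]
Visit B → queue [J, N, E, I, C, D, L]
Visit J → queue [N, E, I, C, D, L]
Visit N → queue [E, I, C, D, L]
Visit E → queue [I, C, D, L]
Visit I → queue [C, D, L]
Visit C → queue [D, L]
Visit D → queue [L]
Visit L → queue []

Visit order: F, G, M, O, K, H, A, B, J, N, E, I, C, D, L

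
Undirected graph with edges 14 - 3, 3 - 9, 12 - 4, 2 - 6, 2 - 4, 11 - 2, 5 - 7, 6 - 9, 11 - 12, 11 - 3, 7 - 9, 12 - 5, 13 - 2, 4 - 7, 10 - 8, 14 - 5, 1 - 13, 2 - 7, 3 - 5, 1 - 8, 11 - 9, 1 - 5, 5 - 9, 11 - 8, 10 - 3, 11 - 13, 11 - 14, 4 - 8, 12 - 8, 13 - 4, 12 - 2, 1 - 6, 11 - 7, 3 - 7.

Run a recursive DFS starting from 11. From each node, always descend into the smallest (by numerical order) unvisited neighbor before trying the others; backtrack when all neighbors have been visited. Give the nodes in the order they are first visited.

11 → 2 → 4 → 7 → 3 → 5 → 1 → 6 → 9 → 8 → 10 → 12 → 13 → 14

Visit 11
11 → 2
2 → 4
4 → 7
7 → 3
3 → 5
5 → 1
1 → 6
6 → 9
1 → 8
8 → 10
8 → 12
1 → 13
5 → 14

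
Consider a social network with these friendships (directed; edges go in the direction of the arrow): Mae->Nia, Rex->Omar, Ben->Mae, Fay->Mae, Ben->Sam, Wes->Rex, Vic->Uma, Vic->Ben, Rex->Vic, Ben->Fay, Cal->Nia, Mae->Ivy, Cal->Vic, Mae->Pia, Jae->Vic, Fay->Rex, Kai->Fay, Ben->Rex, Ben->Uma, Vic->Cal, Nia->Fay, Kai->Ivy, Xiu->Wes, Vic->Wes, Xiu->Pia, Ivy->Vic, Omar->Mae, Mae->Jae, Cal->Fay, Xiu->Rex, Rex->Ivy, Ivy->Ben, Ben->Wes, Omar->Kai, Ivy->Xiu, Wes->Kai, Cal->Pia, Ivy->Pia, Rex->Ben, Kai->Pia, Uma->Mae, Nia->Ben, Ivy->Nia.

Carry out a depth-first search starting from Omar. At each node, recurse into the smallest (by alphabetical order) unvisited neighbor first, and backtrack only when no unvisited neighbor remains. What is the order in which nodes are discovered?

Visit Omar
Omar → Kai
Kai → Fay
Fay → Mae
Mae → Ivy
Ivy → Ben
Ben → Rex
Rex → Vic
Vic → Cal
Cal → Nia
Cal → Pia
Vic → Uma
Vic → Wes
Ben → Sam
Ivy → Xiu
Mae → Jae

Omar → Kai → Fay → Mae → Ivy → Ben → Rex → Vic → Cal → Nia → Pia → Uma → Wes → Sam → Xiu → Jae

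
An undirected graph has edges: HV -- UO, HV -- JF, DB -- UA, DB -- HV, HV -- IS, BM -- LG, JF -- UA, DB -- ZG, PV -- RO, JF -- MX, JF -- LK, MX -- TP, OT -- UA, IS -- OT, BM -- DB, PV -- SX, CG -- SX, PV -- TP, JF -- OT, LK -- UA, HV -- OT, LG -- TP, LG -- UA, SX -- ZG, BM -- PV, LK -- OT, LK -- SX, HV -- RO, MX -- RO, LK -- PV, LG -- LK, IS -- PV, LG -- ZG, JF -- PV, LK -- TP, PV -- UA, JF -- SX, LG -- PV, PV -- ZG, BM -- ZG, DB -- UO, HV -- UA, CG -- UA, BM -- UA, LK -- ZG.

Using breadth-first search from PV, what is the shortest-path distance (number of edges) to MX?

2

Level 0: PV
Level 1: BM, IS, JF, LG, LK, RO, SX, TP, UA, ZG
Level 2: CG, DB, HV, MX, OT
Level 3: UO
MX first appears at level 2.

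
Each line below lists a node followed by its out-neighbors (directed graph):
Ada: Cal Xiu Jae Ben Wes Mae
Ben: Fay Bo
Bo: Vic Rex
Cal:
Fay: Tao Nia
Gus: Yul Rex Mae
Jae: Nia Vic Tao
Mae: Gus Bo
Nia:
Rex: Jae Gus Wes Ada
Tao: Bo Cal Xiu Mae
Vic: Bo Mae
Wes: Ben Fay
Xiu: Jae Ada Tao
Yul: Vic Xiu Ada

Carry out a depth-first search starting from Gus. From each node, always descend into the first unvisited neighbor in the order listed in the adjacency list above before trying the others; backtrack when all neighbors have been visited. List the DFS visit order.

Visit Gus
Gus → Yul
Yul → Vic
Vic → Bo
Bo → Rex
Rex → Jae
Jae → Nia
Jae → Tao
Tao → Cal
Tao → Xiu
Xiu → Ada
Ada → Ben
Ben → Fay
Ada → Wes
Ada → Mae

Gus, Yul, Vic, Bo, Rex, Jae, Nia, Tao, Cal, Xiu, Ada, Ben, Fay, Wes, Mae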